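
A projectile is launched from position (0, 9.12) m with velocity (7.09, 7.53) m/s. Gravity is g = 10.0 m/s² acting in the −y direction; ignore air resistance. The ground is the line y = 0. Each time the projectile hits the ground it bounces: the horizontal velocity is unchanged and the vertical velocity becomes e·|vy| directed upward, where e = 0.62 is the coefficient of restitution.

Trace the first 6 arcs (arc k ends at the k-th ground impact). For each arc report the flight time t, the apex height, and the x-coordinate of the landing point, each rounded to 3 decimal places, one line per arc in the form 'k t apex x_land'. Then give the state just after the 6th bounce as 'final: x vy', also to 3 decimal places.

1 2.299 11.955 16.302
2 1.917 4.596 29.896
3 1.189 1.767 38.325
4 0.737 0.679 43.550
5 0.457 0.261 46.790
6 0.283 0.100 48.799
final: 48.799 0.878

Arc 1: start y=9.120, vy=7.530 → t=2.299, apex=11.955, x_land=16.302, impact vy=-15.463
  bounce: vy ← 0.62·15.463 = 9.587
Arc 2: start y=0.000, vy=9.587 → t=1.917, apex=4.596, x_land=29.896, impact vy=-9.587
  bounce: vy ← 0.62·9.587 = 5.944
Arc 3: start y=0.000, vy=5.944 → t=1.189, apex=1.767, x_land=38.325, impact vy=-5.944
  bounce: vy ← 0.62·5.944 = 3.685
Arc 4: start y=0.000, vy=3.685 → t=0.737, apex=0.679, x_land=43.550, impact vy=-3.685
  bounce: vy ← 0.62·3.685 = 2.285
Arc 5: start y=0.000, vy=2.285 → t=0.457, apex=0.261, x_land=46.790, impact vy=-2.285
  bounce: vy ← 0.62·2.285 = 1.417
Arc 6: start y=0.000, vy=1.417 → t=0.283, apex=0.100, x_land=48.799, impact vy=-1.417
  bounce: vy ← 0.62·1.417 = 0.878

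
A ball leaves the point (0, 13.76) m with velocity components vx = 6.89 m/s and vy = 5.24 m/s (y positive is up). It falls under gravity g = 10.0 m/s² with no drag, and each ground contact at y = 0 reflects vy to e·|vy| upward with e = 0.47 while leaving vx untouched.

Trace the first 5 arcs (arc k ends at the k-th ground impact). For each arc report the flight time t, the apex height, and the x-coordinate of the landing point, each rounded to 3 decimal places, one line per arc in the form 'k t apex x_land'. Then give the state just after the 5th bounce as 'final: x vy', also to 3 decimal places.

1 2.264 15.133 15.597
2 1.635 3.343 26.864
3 0.769 0.738 32.160
4 0.361 0.163 34.649
5 0.170 0.036 35.819
final: 35.819 0.399

Arc 1: start y=13.760, vy=5.240 → t=2.264, apex=15.133, x_land=15.597, impact vy=-17.397
  bounce: vy ← 0.47·17.397 = 8.177
Arc 2: start y=0.000, vy=8.177 → t=1.635, apex=3.343, x_land=26.864, impact vy=-8.177
  bounce: vy ← 0.47·8.177 = 3.843
Arc 3: start y=0.000, vy=3.843 → t=0.769, apex=0.738, x_land=32.160, impact vy=-3.843
  bounce: vy ← 0.47·3.843 = 1.806
Arc 4: start y=0.000, vy=1.806 → t=0.361, apex=0.163, x_land=34.649, impact vy=-1.806
  bounce: vy ← 0.47·1.806 = 0.849
Arc 5: start y=0.000, vy=0.849 → t=0.170, apex=0.036, x_land=35.819, impact vy=-0.849
  bounce: vy ← 0.47·0.849 = 0.399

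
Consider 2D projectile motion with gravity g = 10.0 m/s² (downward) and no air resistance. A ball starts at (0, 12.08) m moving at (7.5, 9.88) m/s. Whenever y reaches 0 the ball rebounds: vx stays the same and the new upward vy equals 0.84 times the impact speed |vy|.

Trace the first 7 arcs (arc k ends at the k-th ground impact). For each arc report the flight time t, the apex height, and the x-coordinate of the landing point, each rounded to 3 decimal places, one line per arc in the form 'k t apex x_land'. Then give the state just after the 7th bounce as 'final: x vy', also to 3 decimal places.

1 2.830 16.961 21.223
2 3.094 11.967 44.430
3 2.599 8.444 63.923
4 2.183 5.958 80.298
5 1.834 4.204 94.052
6 1.541 2.966 105.606
7 1.294 2.093 115.311
final: 115.311 5.435

Arc 1: start y=12.080, vy=9.880 → t=2.830, apex=16.961, x_land=21.223, impact vy=-18.418
  bounce: vy ← 0.84·18.418 = 15.471
Arc 2: start y=0.000, vy=15.471 → t=3.094, apex=11.967, x_land=44.430, impact vy=-15.471
  bounce: vy ← 0.84·15.471 = 12.996
Arc 3: start y=0.000, vy=12.996 → t=2.599, apex=8.444, x_land=63.923, impact vy=-12.996
  bounce: vy ← 0.84·12.996 = 10.916
Arc 4: start y=0.000, vy=10.916 → t=2.183, apex=5.958, x_land=80.298, impact vy=-10.916
  bounce: vy ← 0.84·10.916 = 9.170
Arc 5: start y=0.000, vy=9.170 → t=1.834, apex=4.204, x_land=94.052, impact vy=-9.170
  bounce: vy ← 0.84·9.170 = 7.703
Arc 6: start y=0.000, vy=7.703 → t=1.541, apex=2.966, x_land=105.606, impact vy=-7.703
  bounce: vy ← 0.84·7.703 = 6.470
Arc 7: start y=0.000, vy=6.470 → t=1.294, apex=2.093, x_land=115.311, impact vy=-6.470
  bounce: vy ← 0.84·6.470 = 5.435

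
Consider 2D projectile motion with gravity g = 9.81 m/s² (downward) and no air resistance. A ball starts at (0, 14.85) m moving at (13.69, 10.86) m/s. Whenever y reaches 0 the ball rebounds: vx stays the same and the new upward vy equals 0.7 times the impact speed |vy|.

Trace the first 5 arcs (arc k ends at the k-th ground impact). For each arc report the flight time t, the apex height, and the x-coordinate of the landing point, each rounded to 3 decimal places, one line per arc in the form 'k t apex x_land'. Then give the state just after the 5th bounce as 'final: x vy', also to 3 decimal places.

1 3.169 20.861 43.388
2 2.887 10.222 82.914
3 2.021 5.009 110.582
4 1.415 2.454 129.950
5 0.990 1.203 143.507
final: 143.507 3.400

Arc 1: start y=14.850, vy=10.860 → t=3.169, apex=20.861, x_land=43.388, impact vy=-20.231
  bounce: vy ← 0.7·20.231 = 14.162
Arc 2: start y=0.000, vy=14.162 → t=2.887, apex=10.222, x_land=82.914, impact vy=-14.162
  bounce: vy ← 0.7·14.162 = 9.913
Arc 3: start y=0.000, vy=9.913 → t=2.021, apex=5.009, x_land=110.582, impact vy=-9.913
  bounce: vy ← 0.7·9.913 = 6.939
Arc 4: start y=0.000, vy=6.939 → t=1.415, apex=2.454, x_land=129.950, impact vy=-6.939
  bounce: vy ← 0.7·6.939 = 4.857
Arc 5: start y=0.000, vy=4.857 → t=0.990, apex=1.203, x_land=143.507, impact vy=-4.857
  bounce: vy ← 0.7·4.857 = 3.400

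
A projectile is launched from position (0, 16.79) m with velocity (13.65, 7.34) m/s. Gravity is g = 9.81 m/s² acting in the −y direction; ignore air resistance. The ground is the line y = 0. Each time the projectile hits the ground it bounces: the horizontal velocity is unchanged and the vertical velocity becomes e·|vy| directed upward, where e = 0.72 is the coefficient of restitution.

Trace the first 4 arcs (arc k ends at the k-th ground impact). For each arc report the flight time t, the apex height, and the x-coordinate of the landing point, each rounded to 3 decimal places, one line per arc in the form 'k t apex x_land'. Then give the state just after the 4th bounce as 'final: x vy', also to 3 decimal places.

Arc 1: start y=16.790, vy=7.340 → t=2.744, apex=19.536, x_land=37.455, impact vy=-19.578
  bounce: vy ← 0.72·19.578 = 14.096
Arc 2: start y=0.000, vy=14.096 → t=2.874, apex=10.127, x_land=76.682, impact vy=-14.096
  bounce: vy ← 0.72·14.096 = 10.149
Arc 3: start y=0.000, vy=10.149 → t=2.069, apex=5.250, x_land=104.926, impact vy=-10.149
  bounce: vy ← 0.72·10.149 = 7.307
Arc 4: start y=0.000, vy=7.307 → t=1.490, apex=2.722, x_land=125.262, impact vy=-7.307
  bounce: vy ← 0.72·7.307 = 5.261

1 2.744 19.536 37.455
2 2.874 10.127 76.682
3 2.069 5.250 104.926
4 1.490 2.722 125.262
final: 125.262 5.261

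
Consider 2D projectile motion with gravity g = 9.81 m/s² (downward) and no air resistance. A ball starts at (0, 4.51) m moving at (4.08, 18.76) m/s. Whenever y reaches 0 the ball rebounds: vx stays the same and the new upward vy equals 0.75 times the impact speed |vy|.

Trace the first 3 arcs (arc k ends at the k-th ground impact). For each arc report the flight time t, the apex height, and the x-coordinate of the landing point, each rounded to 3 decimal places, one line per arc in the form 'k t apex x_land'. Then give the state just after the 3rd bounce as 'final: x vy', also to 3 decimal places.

Arc 1: start y=4.510, vy=18.760 → t=4.052, apex=22.448, x_land=16.531, impact vy=-20.986
  bounce: vy ← 0.75·20.986 = 15.740
Arc 2: start y=0.000, vy=15.740 → t=3.209, apex=12.627, x_land=29.623, impact vy=-15.740
  bounce: vy ← 0.75·15.740 = 11.805
Arc 3: start y=0.000, vy=11.805 → t=2.407, apex=7.103, x_land=39.442, impact vy=-11.805
  bounce: vy ← 0.75·11.805 = 8.854

1 4.052 22.448 16.531
2 3.209 12.627 29.623
3 2.407 7.103 39.442
final: 39.442 8.854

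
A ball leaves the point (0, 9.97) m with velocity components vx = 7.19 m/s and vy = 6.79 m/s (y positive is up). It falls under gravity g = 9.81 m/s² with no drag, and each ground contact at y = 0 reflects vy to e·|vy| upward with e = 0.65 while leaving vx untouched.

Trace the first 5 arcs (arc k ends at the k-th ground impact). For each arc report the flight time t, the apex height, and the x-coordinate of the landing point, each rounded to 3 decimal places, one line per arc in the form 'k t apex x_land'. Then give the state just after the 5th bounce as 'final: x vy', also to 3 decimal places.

1 2.277 12.320 16.372
2 2.060 5.205 31.185
3 1.339 2.199 40.814
4 0.870 0.929 47.072
5 0.566 0.393 51.140
final: 51.140 1.804

Arc 1: start y=9.970, vy=6.790 → t=2.277, apex=12.320, x_land=16.372, impact vy=-15.547
  bounce: vy ← 0.65·15.547 = 10.106
Arc 2: start y=0.000, vy=10.106 → t=2.060, apex=5.205, x_land=31.185, impact vy=-10.106
  bounce: vy ← 0.65·10.106 = 6.569
Arc 3: start y=0.000, vy=6.569 → t=1.339, apex=2.199, x_land=40.814, impact vy=-6.569
  bounce: vy ← 0.65·6.569 = 4.270
Arc 4: start y=0.000, vy=4.270 → t=0.870, apex=0.929, x_land=47.072, impact vy=-4.270
  bounce: vy ← 0.65·4.270 = 2.775
Arc 5: start y=0.000, vy=2.775 → t=0.566, apex=0.393, x_land=51.140, impact vy=-2.775
  bounce: vy ← 0.65·2.775 = 1.804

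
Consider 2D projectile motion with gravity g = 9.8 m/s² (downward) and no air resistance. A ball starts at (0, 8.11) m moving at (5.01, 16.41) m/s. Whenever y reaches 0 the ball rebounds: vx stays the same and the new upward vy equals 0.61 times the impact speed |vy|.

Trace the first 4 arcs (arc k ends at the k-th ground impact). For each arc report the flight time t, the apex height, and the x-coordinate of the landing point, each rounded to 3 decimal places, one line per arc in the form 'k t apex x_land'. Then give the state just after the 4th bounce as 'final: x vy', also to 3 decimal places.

Arc 1: start y=8.110, vy=16.410 → t=3.786, apex=21.849, x_land=18.969, impact vy=-20.694
  bounce: vy ← 0.61·20.694 = 12.623
Arc 2: start y=0.000, vy=12.623 → t=2.576, apex=8.130, x_land=31.875, impact vy=-12.623
  bounce: vy ← 0.61·12.623 = 7.700
Arc 3: start y=0.000, vy=7.700 → t=1.571, apex=3.025, x_land=39.748, impact vy=-7.700
  bounce: vy ← 0.61·7.700 = 4.697
Arc 4: start y=0.000, vy=4.697 → t=0.959, apex=1.126, x_land=44.551, impact vy=-4.697
  bounce: vy ← 0.61·4.697 = 2.865

1 3.786 21.849 18.969
2 2.576 8.130 31.875
3 1.571 3.025 39.748
4 0.959 1.126 44.551
final: 44.551 2.865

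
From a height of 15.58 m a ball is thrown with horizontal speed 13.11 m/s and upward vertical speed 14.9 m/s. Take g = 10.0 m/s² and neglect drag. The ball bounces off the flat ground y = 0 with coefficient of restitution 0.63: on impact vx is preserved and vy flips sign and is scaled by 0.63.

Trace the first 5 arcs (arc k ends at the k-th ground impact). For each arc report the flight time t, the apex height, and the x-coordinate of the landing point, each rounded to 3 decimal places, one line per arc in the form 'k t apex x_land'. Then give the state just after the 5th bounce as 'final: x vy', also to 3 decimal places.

Arc 1: start y=15.580, vy=14.900 → t=3.800, apex=26.681, x_land=49.818, impact vy=-23.100
  bounce: vy ← 0.63·23.100 = 14.553
Arc 2: start y=0.000, vy=14.553 → t=2.911, apex=10.589, x_land=87.976, impact vy=-14.553
  bounce: vy ← 0.63·14.553 = 9.168
Arc 3: start y=0.000, vy=9.168 → t=1.834, apex=4.203, x_land=112.015, impact vy=-9.168
  bounce: vy ← 0.63·9.168 = 5.776
Arc 4: start y=0.000, vy=5.776 → t=1.155, apex=1.668, x_land=127.160, impact vy=-5.776
  bounce: vy ← 0.63·5.776 = 3.639
Arc 5: start y=0.000, vy=3.639 → t=0.728, apex=0.662, x_land=136.702, impact vy=-3.639
  bounce: vy ← 0.63·3.639 = 2.293

1 3.800 26.681 49.818
2 2.911 10.589 87.976
3 1.834 4.203 112.015
4 1.155 1.668 127.160
5 0.728 0.662 136.702
final: 136.702 2.293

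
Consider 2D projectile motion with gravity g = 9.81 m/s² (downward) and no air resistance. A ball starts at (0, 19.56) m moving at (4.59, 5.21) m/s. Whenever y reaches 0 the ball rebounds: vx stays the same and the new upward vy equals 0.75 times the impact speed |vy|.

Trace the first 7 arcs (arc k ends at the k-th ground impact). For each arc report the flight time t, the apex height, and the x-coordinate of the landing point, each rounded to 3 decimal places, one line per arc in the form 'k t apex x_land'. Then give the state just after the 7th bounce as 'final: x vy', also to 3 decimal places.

Arc 1: start y=19.560, vy=5.210 → t=2.597, apex=20.943, x_land=11.922, impact vy=-20.271
  bounce: vy ← 0.75·20.271 = 15.203
Arc 2: start y=0.000, vy=15.203 → t=3.100, apex=11.781, x_land=26.149, impact vy=-15.203
  bounce: vy ← 0.75·15.203 = 11.402
Arc 3: start y=0.000, vy=11.402 → t=2.325, apex=6.627, x_land=36.819, impact vy=-11.402
  bounce: vy ← 0.75·11.402 = 8.552
Arc 4: start y=0.000, vy=8.552 → t=1.743, apex=3.727, x_land=44.822, impact vy=-8.552
  bounce: vy ← 0.75·8.552 = 6.414
Arc 5: start y=0.000, vy=6.414 → t=1.308, apex=2.097, x_land=50.824, impact vy=-6.414
  bounce: vy ← 0.75·6.414 = 4.810
Arc 6: start y=0.000, vy=4.810 → t=0.981, apex=1.179, x_land=55.325, impact vy=-4.810
  bounce: vy ← 0.75·4.810 = 3.608
Arc 7: start y=0.000, vy=3.608 → t=0.736, apex=0.663, x_land=58.701, impact vy=-3.608
  bounce: vy ← 0.75·3.608 = 2.706

1 2.597 20.943 11.922
2 3.100 11.781 26.149
3 2.325 6.627 36.819
4 1.743 3.727 44.822
5 1.308 2.097 50.824
6 0.981 1.179 55.325
7 0.736 0.663 58.701
final: 58.701 2.706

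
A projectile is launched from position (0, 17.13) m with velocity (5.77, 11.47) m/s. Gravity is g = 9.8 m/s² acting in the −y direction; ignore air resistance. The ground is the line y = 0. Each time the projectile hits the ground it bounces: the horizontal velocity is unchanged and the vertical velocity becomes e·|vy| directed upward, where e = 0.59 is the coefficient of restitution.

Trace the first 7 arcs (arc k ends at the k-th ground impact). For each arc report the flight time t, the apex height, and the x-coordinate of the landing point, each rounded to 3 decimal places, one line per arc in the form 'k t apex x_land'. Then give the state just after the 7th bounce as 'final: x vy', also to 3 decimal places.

1 3.376 23.842 19.481
2 2.603 8.300 34.500
3 1.536 2.889 43.361
4 0.906 1.006 48.589
5 0.535 0.350 51.673
6 0.315 0.122 53.493
7 0.186 0.042 54.567
final: 54.567 0.538

Arc 1: start y=17.130, vy=11.470 → t=3.376, apex=23.842, x_land=19.481, impact vy=-21.617
  bounce: vy ← 0.59·21.617 = 12.754
Arc 2: start y=0.000, vy=12.754 → t=2.603, apex=8.300, x_land=34.500, impact vy=-12.754
  bounce: vy ← 0.59·12.754 = 7.525
Arc 3: start y=0.000, vy=7.525 → t=1.536, apex=2.889, x_land=43.361, impact vy=-7.525
  bounce: vy ← 0.59·7.525 = 4.440
Arc 4: start y=0.000, vy=4.440 → t=0.906, apex=1.006, x_land=48.589, impact vy=-4.440
  bounce: vy ← 0.59·4.440 = 2.619
Arc 5: start y=0.000, vy=2.619 → t=0.535, apex=0.350, x_land=51.673, impact vy=-2.619
  bounce: vy ← 0.59·2.619 = 1.545
Arc 6: start y=0.000, vy=1.545 → t=0.315, apex=0.122, x_land=53.493, impact vy=-1.545
  bounce: vy ← 0.59·1.545 = 0.912
Arc 7: start y=0.000, vy=0.912 → t=0.186, apex=0.042, x_land=54.567, impact vy=-0.912
  bounce: vy ← 0.59·0.912 = 0.538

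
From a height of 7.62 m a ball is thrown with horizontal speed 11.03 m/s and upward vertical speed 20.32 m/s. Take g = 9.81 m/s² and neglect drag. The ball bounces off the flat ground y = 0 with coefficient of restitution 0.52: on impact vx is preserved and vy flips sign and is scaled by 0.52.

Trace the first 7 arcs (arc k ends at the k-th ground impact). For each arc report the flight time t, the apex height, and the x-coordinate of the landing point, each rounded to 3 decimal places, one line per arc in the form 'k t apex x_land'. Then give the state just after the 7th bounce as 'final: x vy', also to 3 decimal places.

1 4.489 28.665 49.511
2 2.514 7.751 77.242
3 1.307 2.096 91.663
4 0.680 0.567 99.161
5 0.354 0.153 103.060
6 0.184 0.041 105.088
7 0.096 0.011 106.142
final: 106.142 0.244

Arc 1: start y=7.620, vy=20.320 → t=4.489, apex=28.665, x_land=49.511, impact vy=-23.715
  bounce: vy ← 0.52·23.715 = 12.332
Arc 2: start y=0.000, vy=12.332 → t=2.514, apex=7.751, x_land=77.242, impact vy=-12.332
  bounce: vy ← 0.52·12.332 = 6.413
Arc 3: start y=0.000, vy=6.413 → t=1.307, apex=2.096, x_land=91.663, impact vy=-6.413
  bounce: vy ← 0.52·6.413 = 3.335
Arc 4: start y=0.000, vy=3.335 → t=0.680, apex=0.567, x_land=99.161, impact vy=-3.335
  bounce: vy ← 0.52·3.335 = 1.734
Arc 5: start y=0.000, vy=1.734 → t=0.354, apex=0.153, x_land=103.060, impact vy=-1.734
  bounce: vy ← 0.52·1.734 = 0.902
Arc 6: start y=0.000, vy=0.902 → t=0.184, apex=0.041, x_land=105.088, impact vy=-0.902
  bounce: vy ← 0.52·0.902 = 0.469
Arc 7: start y=0.000, vy=0.469 → t=0.096, apex=0.011, x_land=106.142, impact vy=-0.469
  bounce: vy ← 0.52·0.469 = 0.244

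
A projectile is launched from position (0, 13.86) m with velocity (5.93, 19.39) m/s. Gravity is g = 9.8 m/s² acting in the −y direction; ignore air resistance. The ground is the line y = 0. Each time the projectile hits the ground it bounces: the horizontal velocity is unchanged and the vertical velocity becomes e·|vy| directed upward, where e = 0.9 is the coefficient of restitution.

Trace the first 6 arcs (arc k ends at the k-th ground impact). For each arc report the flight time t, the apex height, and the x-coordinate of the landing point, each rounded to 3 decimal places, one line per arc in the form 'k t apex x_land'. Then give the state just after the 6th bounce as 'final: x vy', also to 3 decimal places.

1 4.575 33.042 27.132
2 4.674 26.764 54.850
3 4.207 21.679 79.796
4 3.786 17.560 102.248
5 3.408 14.224 122.455
6 3.067 11.521 140.640
final: 140.640 13.524

Arc 1: start y=13.860, vy=19.390 → t=4.575, apex=33.042, x_land=27.132, impact vy=-25.449
  bounce: vy ← 0.9·25.449 = 22.904
Arc 2: start y=0.000, vy=22.904 → t=4.674, apex=26.764, x_land=54.850, impact vy=-22.904
  bounce: vy ← 0.9·22.904 = 20.613
Arc 3: start y=0.000, vy=20.613 → t=4.207, apex=21.679, x_land=79.796, impact vy=-20.613
  bounce: vy ← 0.9·20.613 = 18.552
Arc 4: start y=0.000, vy=18.552 → t=3.786, apex=17.560, x_land=102.248, impact vy=-18.552
  bounce: vy ← 0.9·18.552 = 16.697
Arc 5: start y=0.000, vy=16.697 → t=3.408, apex=14.224, x_land=122.455, impact vy=-16.697
  bounce: vy ← 0.9·16.697 = 15.027
Arc 6: start y=0.000, vy=15.027 → t=3.067, apex=11.521, x_land=140.640, impact vy=-15.027
  bounce: vy ← 0.9·15.027 = 13.524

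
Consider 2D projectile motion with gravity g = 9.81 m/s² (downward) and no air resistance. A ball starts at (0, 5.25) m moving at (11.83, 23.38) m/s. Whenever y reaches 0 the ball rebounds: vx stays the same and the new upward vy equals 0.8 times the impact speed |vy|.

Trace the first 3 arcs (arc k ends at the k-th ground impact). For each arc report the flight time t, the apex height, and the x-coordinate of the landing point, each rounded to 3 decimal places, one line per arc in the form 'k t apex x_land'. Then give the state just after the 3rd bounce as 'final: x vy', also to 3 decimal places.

Arc 1: start y=5.250, vy=23.380 → t=4.981, apex=33.111, x_land=58.930, impact vy=-25.488
  bounce: vy ← 0.8·25.488 = 20.390
Arc 2: start y=0.000, vy=20.390 → t=4.157, apex=21.191, x_land=108.108, impact vy=-20.390
  bounce: vy ← 0.8·20.390 = 16.312
Arc 3: start y=0.000, vy=16.312 → t=3.326, apex=13.562, x_land=147.450, impact vy=-16.312
  bounce: vy ← 0.8·16.312 = 13.050

1 4.981 33.111 58.930
2 4.157 21.191 108.108
3 3.326 13.562 147.450
final: 147.450 13.050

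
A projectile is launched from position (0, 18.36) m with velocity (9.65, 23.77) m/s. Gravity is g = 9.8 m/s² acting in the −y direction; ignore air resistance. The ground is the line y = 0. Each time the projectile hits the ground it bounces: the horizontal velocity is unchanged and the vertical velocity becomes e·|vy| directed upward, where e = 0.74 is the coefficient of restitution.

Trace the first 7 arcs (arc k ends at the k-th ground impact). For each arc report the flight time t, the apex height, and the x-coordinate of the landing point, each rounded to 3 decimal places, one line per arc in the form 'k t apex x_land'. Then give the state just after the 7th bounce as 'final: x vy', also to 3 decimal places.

Arc 1: start y=18.360, vy=23.770 → t=5.529, apex=47.187, x_land=53.352, impact vy=-30.412
  bounce: vy ← 0.74·30.412 = 22.505
Arc 2: start y=0.000, vy=22.505 → t=4.593, apex=25.840, x_land=97.673, impact vy=-22.505
  bounce: vy ← 0.74·22.505 = 16.653
Arc 3: start y=0.000, vy=16.653 → t=3.399, apex=14.150, x_land=130.470, impact vy=-16.653
  bounce: vy ← 0.74·16.653 = 12.324
Arc 4: start y=0.000, vy=12.324 → t=2.515, apex=7.748, x_land=154.740, impact vy=-12.324
  bounce: vy ← 0.74·12.324 = 9.119
Arc 5: start y=0.000, vy=9.119 → t=1.861, apex=4.243, x_land=172.699, impact vy=-9.119
  bounce: vy ← 0.74·9.119 = 6.748
Arc 6: start y=0.000, vy=6.748 → t=1.377, apex=2.323, x_land=185.989, impact vy=-6.748
  bounce: vy ← 0.74·6.748 = 4.994
Arc 7: start y=0.000, vy=4.994 → t=1.019, apex=1.272, x_land=195.824, impact vy=-4.994
  bounce: vy ← 0.74·4.994 = 3.695

1 5.529 47.187 53.352
2 4.593 25.840 97.673
3 3.399 14.150 130.470
4 2.515 7.748 154.740
5 1.861 4.243 172.699
6 1.377 2.323 185.989
7 1.019 1.272 195.824
final: 195.824 3.695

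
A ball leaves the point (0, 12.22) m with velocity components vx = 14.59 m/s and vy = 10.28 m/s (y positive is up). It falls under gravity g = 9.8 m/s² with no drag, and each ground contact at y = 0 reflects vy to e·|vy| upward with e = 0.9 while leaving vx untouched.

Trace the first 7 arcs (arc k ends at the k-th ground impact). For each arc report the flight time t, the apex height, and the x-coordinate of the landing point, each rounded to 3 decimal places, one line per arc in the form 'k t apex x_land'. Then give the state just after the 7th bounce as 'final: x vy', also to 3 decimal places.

Arc 1: start y=12.220, vy=10.280 → t=2.945, apex=17.612, x_land=42.965, impact vy=-18.579
  bounce: vy ← 0.9·18.579 = 16.721
Arc 2: start y=0.000, vy=16.721 → t=3.413, apex=14.266, x_land=92.754, impact vy=-16.721
  bounce: vy ← 0.9·16.721 = 15.049
Arc 3: start y=0.000, vy=15.049 → t=3.071, apex=11.555, x_land=137.564, impact vy=-15.049
  bounce: vy ← 0.9·15.049 = 13.544
Arc 4: start y=0.000, vy=13.544 → t=2.764, apex=9.360, x_land=177.892, impact vy=-13.544
  bounce: vy ← 0.9·13.544 = 12.190
Arc 5: start y=0.000, vy=12.190 → t=2.488, apex=7.581, x_land=214.188, impact vy=-12.190
  bounce: vy ← 0.9·12.190 = 10.971
Arc 6: start y=0.000, vy=10.971 → t=2.239, apex=6.141, x_land=246.855, impact vy=-10.971
  bounce: vy ← 0.9·10.971 = 9.874
Arc 7: start y=0.000, vy=9.874 → t=2.015, apex=4.974, x_land=276.255, impact vy=-9.874
  bounce: vy ← 0.9·9.874 = 8.886

1 2.945 17.612 42.965
2 3.413 14.266 92.754
3 3.071 11.555 137.564
4 2.764 9.360 177.892
5 2.488 7.581 214.188
6 2.239 6.141 246.855
7 2.015 4.974 276.255
final: 276.255 8.886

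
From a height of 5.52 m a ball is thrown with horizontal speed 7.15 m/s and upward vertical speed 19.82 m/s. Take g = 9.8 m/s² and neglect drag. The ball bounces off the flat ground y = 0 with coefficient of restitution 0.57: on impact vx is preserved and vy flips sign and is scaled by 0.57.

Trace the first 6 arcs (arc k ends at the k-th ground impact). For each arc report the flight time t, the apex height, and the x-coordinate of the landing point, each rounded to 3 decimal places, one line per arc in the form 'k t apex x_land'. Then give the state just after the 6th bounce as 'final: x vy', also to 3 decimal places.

1 4.306 25.562 30.791
2 2.604 8.305 49.409
3 1.484 2.698 60.020
4 0.846 0.877 66.069
5 0.482 0.285 69.517
6 0.275 0.093 71.482
final: 71.482 0.768

Arc 1: start y=5.520, vy=19.820 → t=4.306, apex=25.562, x_land=30.791, impact vy=-22.384
  bounce: vy ← 0.57·22.384 = 12.759
Arc 2: start y=0.000, vy=12.759 → t=2.604, apex=8.305, x_land=49.409, impact vy=-12.759
  bounce: vy ← 0.57·12.759 = 7.272
Arc 3: start y=0.000, vy=7.272 → t=1.484, apex=2.698, x_land=60.020, impact vy=-7.272
  bounce: vy ← 0.57·7.272 = 4.145
Arc 4: start y=0.000, vy=4.145 → t=0.846, apex=0.877, x_land=66.069, impact vy=-4.145
  bounce: vy ← 0.57·4.145 = 2.363
Arc 5: start y=0.000, vy=2.363 → t=0.482, apex=0.285, x_land=69.517, impact vy=-2.363
  bounce: vy ← 0.57·2.363 = 1.347
Arc 6: start y=0.000, vy=1.347 → t=0.275, apex=0.093, x_land=71.482, impact vy=-1.347
  bounce: vy ← 0.57·1.347 = 0.768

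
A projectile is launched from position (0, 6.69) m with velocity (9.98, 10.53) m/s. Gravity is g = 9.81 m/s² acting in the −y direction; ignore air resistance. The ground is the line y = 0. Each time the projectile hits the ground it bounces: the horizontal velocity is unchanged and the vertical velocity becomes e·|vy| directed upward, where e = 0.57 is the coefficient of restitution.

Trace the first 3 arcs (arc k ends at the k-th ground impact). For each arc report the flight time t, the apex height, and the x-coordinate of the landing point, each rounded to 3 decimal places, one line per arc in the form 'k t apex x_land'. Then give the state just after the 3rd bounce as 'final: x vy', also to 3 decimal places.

1 2.660 12.341 26.543
2 1.808 4.010 44.590
3 1.031 1.303 54.876
final: 54.876 2.882

Arc 1: start y=6.690, vy=10.530 → t=2.660, apex=12.341, x_land=26.543, impact vy=-15.561
  bounce: vy ← 0.57·15.561 = 8.870
Arc 2: start y=0.000, vy=8.870 → t=1.808, apex=4.010, x_land=44.590, impact vy=-8.870
  bounce: vy ← 0.57·8.870 = 5.056
Arc 3: start y=0.000, vy=5.056 → t=1.031, apex=1.303, x_land=54.876, impact vy=-5.056
  bounce: vy ← 0.57·5.056 = 2.882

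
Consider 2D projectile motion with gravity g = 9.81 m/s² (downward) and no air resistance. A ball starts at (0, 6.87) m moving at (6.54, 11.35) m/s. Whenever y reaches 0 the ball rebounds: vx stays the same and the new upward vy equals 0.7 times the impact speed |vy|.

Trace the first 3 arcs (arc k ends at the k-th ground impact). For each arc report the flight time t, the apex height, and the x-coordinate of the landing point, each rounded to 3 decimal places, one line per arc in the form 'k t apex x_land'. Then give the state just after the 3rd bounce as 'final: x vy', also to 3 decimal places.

1 2.812 13.436 18.391
2 2.317 6.584 33.544
3 1.622 3.226 44.152
final: 44.152 5.569

Arc 1: start y=6.870, vy=11.350 → t=2.812, apex=13.436, x_land=18.391, impact vy=-16.236
  bounce: vy ← 0.7·16.236 = 11.365
Arc 2: start y=0.000, vy=11.365 → t=2.317, apex=6.584, x_land=33.544, impact vy=-11.365
  bounce: vy ← 0.7·11.365 = 7.956
Arc 3: start y=0.000, vy=7.956 → t=1.622, apex=3.226, x_land=44.152, impact vy=-7.956
  bounce: vy ← 0.7·7.956 = 5.569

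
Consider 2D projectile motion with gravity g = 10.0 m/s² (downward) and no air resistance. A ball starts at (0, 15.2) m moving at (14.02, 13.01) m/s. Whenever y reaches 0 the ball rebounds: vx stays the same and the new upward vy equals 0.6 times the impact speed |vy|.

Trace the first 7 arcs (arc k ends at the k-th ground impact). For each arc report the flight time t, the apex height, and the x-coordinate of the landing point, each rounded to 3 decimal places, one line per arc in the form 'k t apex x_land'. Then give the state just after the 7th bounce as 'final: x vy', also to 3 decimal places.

Arc 1: start y=15.200, vy=13.010 → t=3.476, apex=23.663, x_land=48.740, impact vy=-21.755
  bounce: vy ← 0.6·21.755 = 13.053
Arc 2: start y=0.000, vy=13.053 → t=2.611, apex=8.519, x_land=85.340, impact vy=-13.053
  bounce: vy ← 0.6·13.053 = 7.832
Arc 3: start y=0.000, vy=7.832 → t=1.566, apex=3.067, x_land=107.300, impact vy=-7.832
  bounce: vy ← 0.6·7.832 = 4.699
Arc 4: start y=0.000, vy=4.699 → t=0.940, apex=1.104, x_land=120.476, impact vy=-4.699
  bounce: vy ← 0.6·4.699 = 2.819
Arc 5: start y=0.000, vy=2.819 → t=0.564, apex=0.397, x_land=128.381, impact vy=-2.819
  bounce: vy ← 0.6·2.819 = 1.692
Arc 6: start y=0.000, vy=1.692 → t=0.338, apex=0.143, x_land=133.124, impact vy=-1.692
  bounce: vy ← 0.6·1.692 = 1.015
Arc 7: start y=0.000, vy=1.015 → t=0.203, apex=0.052, x_land=135.970, impact vy=-1.015
  bounce: vy ← 0.6·1.015 = 0.609

1 3.476 23.663 48.740
2 2.611 8.519 85.340
3 1.566 3.067 107.300
4 0.940 1.104 120.476
5 0.564 0.397 128.381
6 0.338 0.143 133.124
7 0.203 0.052 135.970
final: 135.970 0.609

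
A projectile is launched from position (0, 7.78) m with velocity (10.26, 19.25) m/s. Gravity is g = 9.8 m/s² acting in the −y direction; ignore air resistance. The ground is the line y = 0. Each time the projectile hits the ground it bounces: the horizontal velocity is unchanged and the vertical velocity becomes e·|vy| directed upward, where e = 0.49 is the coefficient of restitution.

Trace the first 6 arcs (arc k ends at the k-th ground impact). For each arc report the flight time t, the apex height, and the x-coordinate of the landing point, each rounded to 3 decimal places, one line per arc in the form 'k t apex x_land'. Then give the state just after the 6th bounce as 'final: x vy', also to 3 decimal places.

1 4.298 26.686 44.097
2 2.287 6.407 67.562
3 1.121 1.538 79.060
4 0.549 0.369 84.694
5 0.269 0.089 87.455
6 0.132 0.021 88.807
final: 88.807 0.317

Arc 1: start y=7.780, vy=19.250 → t=4.298, apex=26.686, x_land=44.097, impact vy=-22.870
  bounce: vy ← 0.49·22.870 = 11.206
Arc 2: start y=0.000, vy=11.206 → t=2.287, apex=6.407, x_land=67.562, impact vy=-11.206
  bounce: vy ← 0.49·11.206 = 5.491
Arc 3: start y=0.000, vy=5.491 → t=1.121, apex=1.538, x_land=79.060, impact vy=-5.491
  bounce: vy ← 0.49·5.491 = 2.691
Arc 4: start y=0.000, vy=2.691 → t=0.549, apex=0.369, x_land=84.694, impact vy=-2.691
  bounce: vy ← 0.49·2.691 = 1.318
Arc 5: start y=0.000, vy=1.318 → t=0.269, apex=0.089, x_land=87.455, impact vy=-1.318
  bounce: vy ← 0.49·1.318 = 0.646
Arc 6: start y=0.000, vy=0.646 → t=0.132, apex=0.021, x_land=88.807, impact vy=-0.646
  bounce: vy ← 0.49·0.646 = 0.317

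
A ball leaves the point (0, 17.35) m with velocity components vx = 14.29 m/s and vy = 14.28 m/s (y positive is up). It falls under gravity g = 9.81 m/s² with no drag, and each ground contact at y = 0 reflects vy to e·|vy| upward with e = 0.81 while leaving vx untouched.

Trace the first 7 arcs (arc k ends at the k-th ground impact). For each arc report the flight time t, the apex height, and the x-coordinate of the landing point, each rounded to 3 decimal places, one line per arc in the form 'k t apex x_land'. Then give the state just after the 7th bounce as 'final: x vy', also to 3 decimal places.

1 3.834 27.743 54.787
2 3.853 18.202 109.843
3 3.121 11.943 154.439
4 2.528 7.836 190.561
5 2.048 5.141 219.820
6 1.658 3.373 243.520
7 1.343 2.213 262.717
final: 262.717 5.337

Arc 1: start y=17.350, vy=14.280 → t=3.834, apex=27.743, x_land=54.787, impact vy=-23.331
  bounce: vy ← 0.81·23.331 = 18.898
Arc 2: start y=0.000, vy=18.898 → t=3.853, apex=18.202, x_land=109.843, impact vy=-18.898
  bounce: vy ← 0.81·18.898 = 15.307
Arc 3: start y=0.000, vy=15.307 → t=3.121, apex=11.943, x_land=154.439, impact vy=-15.307
  bounce: vy ← 0.81·15.307 = 12.399
Arc 4: start y=0.000, vy=12.399 → t=2.528, apex=7.836, x_land=190.561, impact vy=-12.399
  bounce: vy ← 0.81·12.399 = 10.043
Arc 5: start y=0.000, vy=10.043 → t=2.048, apex=5.141, x_land=219.820, impact vy=-10.043
  bounce: vy ← 0.81·10.043 = 8.135
Arc 6: start y=0.000, vy=8.135 → t=1.658, apex=3.373, x_land=243.520, impact vy=-8.135
  bounce: vy ← 0.81·8.135 = 6.589
Arc 7: start y=0.000, vy=6.589 → t=1.343, apex=2.213, x_land=262.717, impact vy=-6.589
  bounce: vy ← 0.81·6.589 = 5.337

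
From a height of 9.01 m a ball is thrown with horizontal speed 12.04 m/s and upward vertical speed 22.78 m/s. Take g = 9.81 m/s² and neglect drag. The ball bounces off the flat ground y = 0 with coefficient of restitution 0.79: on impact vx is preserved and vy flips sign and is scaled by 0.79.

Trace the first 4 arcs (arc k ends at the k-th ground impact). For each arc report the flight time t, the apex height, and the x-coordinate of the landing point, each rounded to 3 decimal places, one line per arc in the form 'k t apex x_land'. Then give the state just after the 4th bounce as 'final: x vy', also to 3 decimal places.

Arc 1: start y=9.010, vy=22.780 → t=5.011, apex=35.459, x_land=60.330, impact vy=-26.376
  bounce: vy ← 0.79·26.376 = 20.837
Arc 2: start y=0.000, vy=20.837 → t=4.248, apex=22.130, x_land=111.478, impact vy=-20.837
  bounce: vy ← 0.79·20.837 = 16.461
Arc 3: start y=0.000, vy=16.461 → t=3.356, apex=13.811, x_land=151.885, impact vy=-16.461
  bounce: vy ← 0.79·16.461 = 13.005
Arc 4: start y=0.000, vy=13.005 → t=2.651, apex=8.620, x_land=183.806, impact vy=-13.005
  bounce: vy ← 0.79·13.005 = 10.274

1 5.011 35.459 60.330
2 4.248 22.130 111.478
3 3.356 13.811 151.885
4 2.651 8.620 183.806
final: 183.806 10.274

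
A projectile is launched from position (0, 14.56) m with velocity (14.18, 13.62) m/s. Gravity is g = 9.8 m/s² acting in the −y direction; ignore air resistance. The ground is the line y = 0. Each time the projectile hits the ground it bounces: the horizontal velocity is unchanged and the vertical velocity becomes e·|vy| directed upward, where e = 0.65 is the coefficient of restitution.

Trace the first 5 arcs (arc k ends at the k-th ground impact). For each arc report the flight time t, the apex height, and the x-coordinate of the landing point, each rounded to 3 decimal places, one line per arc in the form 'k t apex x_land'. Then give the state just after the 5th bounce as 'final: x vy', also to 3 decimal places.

1 3.604 24.025 51.106
2 2.879 10.150 91.923
3 1.871 4.289 118.455
4 1.216 1.812 135.700
5 0.791 0.766 146.910
final: 146.910 2.518

Arc 1: start y=14.560, vy=13.620 → t=3.604, apex=24.025, x_land=51.106, impact vy=-21.700
  bounce: vy ← 0.65·21.700 = 14.105
Arc 2: start y=0.000, vy=14.105 → t=2.879, apex=10.150, x_land=91.923, impact vy=-14.105
  bounce: vy ← 0.65·14.105 = 9.168
Arc 3: start y=0.000, vy=9.168 → t=1.871, apex=4.289, x_land=118.455, impact vy=-9.168
  bounce: vy ← 0.65·9.168 = 5.959
Arc 4: start y=0.000, vy=5.959 → t=1.216, apex=1.812, x_land=135.700, impact vy=-5.959
  bounce: vy ← 0.65·5.959 = 3.874
Arc 5: start y=0.000, vy=3.874 → t=0.791, apex=0.766, x_land=146.910, impact vy=-3.874
  bounce: vy ← 0.65·3.874 = 2.518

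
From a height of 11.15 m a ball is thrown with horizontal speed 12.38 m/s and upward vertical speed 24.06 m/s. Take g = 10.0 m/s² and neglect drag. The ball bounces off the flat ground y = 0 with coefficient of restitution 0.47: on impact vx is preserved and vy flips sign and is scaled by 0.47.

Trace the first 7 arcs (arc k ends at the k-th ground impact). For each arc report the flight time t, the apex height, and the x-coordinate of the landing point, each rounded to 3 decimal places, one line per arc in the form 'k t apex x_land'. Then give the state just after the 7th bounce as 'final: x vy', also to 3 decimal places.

Arc 1: start y=11.150, vy=24.060 → t=5.238, apex=40.094, x_land=64.843, impact vy=-28.318
  bounce: vy ← 0.47·28.318 = 13.309
Arc 2: start y=0.000, vy=13.309 → t=2.662, apex=8.857, x_land=97.797, impact vy=-13.309
  bounce: vy ← 0.47·13.309 = 6.255
Arc 3: start y=0.000, vy=6.255 → t=1.251, apex=1.956, x_land=113.285, impact vy=-6.255
  bounce: vy ← 0.47·6.255 = 2.940
Arc 4: start y=0.000, vy=2.940 → t=0.588, apex=0.432, x_land=120.565, impact vy=-2.940
  bounce: vy ← 0.47·2.940 = 1.382
Arc 5: start y=0.000, vy=1.382 → t=0.276, apex=0.095, x_land=123.986, impact vy=-1.382
  bounce: vy ← 0.47·1.382 = 0.649
Arc 6: start y=0.000, vy=0.649 → t=0.130, apex=0.021, x_land=125.594, impact vy=-0.649
  bounce: vy ← 0.47·0.649 = 0.305
Arc 7: start y=0.000, vy=0.305 → t=0.061, apex=0.005, x_land=126.350, impact vy=-0.305
  bounce: vy ← 0.47·0.305 = 0.143

1 5.238 40.094 64.843
2 2.662 8.857 97.797
3 1.251 1.956 113.285
4 0.588 0.432 120.565
5 0.276 0.095 123.986
6 0.130 0.021 125.594
7 0.061 0.005 126.350
final: 126.350 0.143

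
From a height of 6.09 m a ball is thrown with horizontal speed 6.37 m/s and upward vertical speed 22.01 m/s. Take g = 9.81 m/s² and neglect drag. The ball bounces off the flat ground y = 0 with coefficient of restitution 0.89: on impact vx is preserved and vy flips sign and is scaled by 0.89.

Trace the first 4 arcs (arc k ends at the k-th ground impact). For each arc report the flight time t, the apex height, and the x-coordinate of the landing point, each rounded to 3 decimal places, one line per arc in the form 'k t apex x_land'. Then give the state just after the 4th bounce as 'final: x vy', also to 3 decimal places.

1 4.749 30.781 30.249
2 4.459 24.382 58.654
3 3.969 19.313 83.933
4 3.532 15.298 106.432
final: 106.432 15.419

Arc 1: start y=6.090, vy=22.010 → t=4.749, apex=30.781, x_land=30.249, impact vy=-24.575
  bounce: vy ← 0.89·24.575 = 21.872
Arc 2: start y=0.000, vy=21.872 → t=4.459, apex=24.382, x_land=58.654, impact vy=-21.872
  bounce: vy ← 0.89·21.872 = 19.466
Arc 3: start y=0.000, vy=19.466 → t=3.969, apex=19.313, x_land=83.933, impact vy=-19.466
  bounce: vy ← 0.89·19.466 = 17.325
Arc 4: start y=0.000, vy=17.325 → t=3.532, apex=15.298, x_land=106.432, impact vy=-17.325
  bounce: vy ← 0.89·17.325 = 15.419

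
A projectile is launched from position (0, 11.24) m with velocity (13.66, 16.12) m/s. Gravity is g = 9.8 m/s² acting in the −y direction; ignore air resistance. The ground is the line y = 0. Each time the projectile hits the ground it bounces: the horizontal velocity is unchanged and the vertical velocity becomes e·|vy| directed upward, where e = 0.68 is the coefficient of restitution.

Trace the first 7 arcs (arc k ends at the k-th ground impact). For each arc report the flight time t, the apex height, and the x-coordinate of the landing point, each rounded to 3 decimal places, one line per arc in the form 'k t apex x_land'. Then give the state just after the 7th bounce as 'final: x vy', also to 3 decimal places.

Arc 1: start y=11.240, vy=16.120 → t=3.881, apex=24.498, x_land=53.013, impact vy=-21.913
  bounce: vy ← 0.68·21.913 = 14.901
Arc 2: start y=0.000, vy=14.901 → t=3.041, apex=11.328, x_land=94.552, impact vy=-14.901
  bounce: vy ← 0.68·14.901 = 10.132
Arc 3: start y=0.000, vy=10.132 → t=2.068, apex=5.238, x_land=122.798, impact vy=-10.132
  bounce: vy ← 0.68·10.132 = 6.890
Arc 4: start y=0.000, vy=6.890 → t=1.406, apex=2.422, x_land=142.006, impact vy=-6.890
  bounce: vy ← 0.68·6.890 = 4.685
Arc 5: start y=0.000, vy=4.685 → t=0.956, apex=1.120, x_land=155.067, impact vy=-4.685
  bounce: vy ← 0.68·4.685 = 3.186
Arc 6: start y=0.000, vy=3.186 → t=0.650, apex=0.518, x_land=163.949, impact vy=-3.186
  bounce: vy ← 0.68·3.186 = 2.166
Arc 7: start y=0.000, vy=2.166 → t=0.442, apex=0.239, x_land=169.988, impact vy=-2.166
  bounce: vy ← 0.68·2.166 = 1.473

1 3.881 24.498 53.013
2 3.041 11.328 94.552
3 2.068 5.238 122.798
4 1.406 2.422 142.006
5 0.956 1.120 155.067
6 0.650 0.518 163.949
7 0.442 0.239 169.988
final: 169.988 1.473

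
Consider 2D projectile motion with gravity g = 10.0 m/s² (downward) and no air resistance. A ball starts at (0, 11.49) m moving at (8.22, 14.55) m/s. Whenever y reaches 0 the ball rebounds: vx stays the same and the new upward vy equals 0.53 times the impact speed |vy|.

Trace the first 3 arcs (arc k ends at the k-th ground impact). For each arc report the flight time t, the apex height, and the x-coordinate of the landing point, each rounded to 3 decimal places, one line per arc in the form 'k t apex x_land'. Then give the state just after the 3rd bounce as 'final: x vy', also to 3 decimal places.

Arc 1: start y=11.490, vy=14.550 → t=3.556, apex=22.075, x_land=29.232, impact vy=-21.012
  bounce: vy ← 0.53·21.012 = 11.136
Arc 2: start y=0.000, vy=11.136 → t=2.227, apex=6.201, x_land=47.540, impact vy=-11.136
  bounce: vy ← 0.53·11.136 = 5.902
Arc 3: start y=0.000, vy=5.902 → t=1.180, apex=1.742, x_land=57.243, impact vy=-5.902
  bounce: vy ← 0.53·5.902 = 3.128

1 3.556 22.075 29.232
2 2.227 6.201 47.540
3 1.180 1.742 57.243
final: 57.243 3.128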